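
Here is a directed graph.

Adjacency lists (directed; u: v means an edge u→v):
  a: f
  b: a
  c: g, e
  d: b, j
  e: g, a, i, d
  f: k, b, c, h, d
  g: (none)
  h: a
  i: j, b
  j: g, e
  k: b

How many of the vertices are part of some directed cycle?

A vertex is on a directed cycle iff it belongs to a strongly connected component of size ≥ 2 (or has a self-loop).
The vertices on cycles are {a, b, c, d, e, f, h, i, j, k} — 10 in total.

10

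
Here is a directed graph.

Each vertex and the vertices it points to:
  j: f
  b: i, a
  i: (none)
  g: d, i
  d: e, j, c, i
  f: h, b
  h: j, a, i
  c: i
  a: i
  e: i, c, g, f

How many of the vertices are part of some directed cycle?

A vertex is on a directed cycle iff it belongs to a strongly connected component of size ≥ 2 (or has a self-loop).
The vertices on cycles are {d, e, f, g, h, j} — 6 in total.

6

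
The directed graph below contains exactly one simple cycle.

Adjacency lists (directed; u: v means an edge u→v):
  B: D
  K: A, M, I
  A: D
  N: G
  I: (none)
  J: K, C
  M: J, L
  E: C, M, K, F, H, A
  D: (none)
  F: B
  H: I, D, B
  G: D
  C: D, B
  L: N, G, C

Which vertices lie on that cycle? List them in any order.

DFS with gray/black marking from K:
K gray
  A gray
    D gray
    D black
  A black
  M gray
    J gray
      J→K: K is gray → back edge
Back edge closes the cycle K → M → J → K; its vertices are {J, K, M}.

J, K, M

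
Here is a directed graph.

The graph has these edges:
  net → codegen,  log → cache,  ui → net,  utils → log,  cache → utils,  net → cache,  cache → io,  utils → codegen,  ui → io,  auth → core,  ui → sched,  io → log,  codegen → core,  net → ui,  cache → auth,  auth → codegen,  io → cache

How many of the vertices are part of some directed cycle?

A vertex is on a directed cycle iff it belongs to a strongly connected component of size ≥ 2 (or has a self-loop).
The vertices on cycles are {io, ui, log, net, cache, utils} — 6 in total.

6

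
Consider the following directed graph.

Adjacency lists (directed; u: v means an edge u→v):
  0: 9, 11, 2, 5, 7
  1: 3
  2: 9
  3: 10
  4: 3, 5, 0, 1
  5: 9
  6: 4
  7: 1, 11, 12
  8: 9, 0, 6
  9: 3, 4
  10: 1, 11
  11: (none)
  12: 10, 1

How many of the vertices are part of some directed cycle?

A vertex is on a directed cycle iff it belongs to a strongly connected component of size ≥ 2 (or has a self-loop).
The vertices on cycles are {0, 1, 2, 3, 4, 5, 9, 10} — 8 in total.

8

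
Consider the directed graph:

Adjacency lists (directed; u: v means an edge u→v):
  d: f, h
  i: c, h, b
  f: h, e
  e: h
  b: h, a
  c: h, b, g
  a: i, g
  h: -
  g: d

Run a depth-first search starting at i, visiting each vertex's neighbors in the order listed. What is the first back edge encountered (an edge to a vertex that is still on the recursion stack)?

DFS from i (visiting each vertex's neighbors in the order listed); mark gray on enter, black on exit:
i gray
  c gray
    h gray
    h black
    b gray
      b→h: h black — skip
      a gray
        a→i: i is gray → back edge
First back edge: a → i.

a→i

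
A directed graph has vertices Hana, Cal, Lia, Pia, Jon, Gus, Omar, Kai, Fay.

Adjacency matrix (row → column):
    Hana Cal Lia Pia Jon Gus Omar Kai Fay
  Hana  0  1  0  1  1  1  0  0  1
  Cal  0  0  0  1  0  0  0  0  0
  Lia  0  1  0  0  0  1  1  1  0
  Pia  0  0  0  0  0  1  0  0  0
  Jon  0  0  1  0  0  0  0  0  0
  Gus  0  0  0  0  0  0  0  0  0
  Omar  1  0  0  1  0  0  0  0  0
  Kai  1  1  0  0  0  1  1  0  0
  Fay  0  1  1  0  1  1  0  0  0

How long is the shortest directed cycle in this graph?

4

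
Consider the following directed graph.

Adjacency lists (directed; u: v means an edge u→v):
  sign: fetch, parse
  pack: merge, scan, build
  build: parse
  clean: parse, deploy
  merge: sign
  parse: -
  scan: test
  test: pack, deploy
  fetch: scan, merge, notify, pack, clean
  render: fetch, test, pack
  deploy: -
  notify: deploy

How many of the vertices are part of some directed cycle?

A vertex is on a directed cycle iff it belongs to a strongly connected component of size ≥ 2 (or has a self-loop).
The vertices on cycles are {pack, scan, sign, test, fetch, merge} — 6 in total.

6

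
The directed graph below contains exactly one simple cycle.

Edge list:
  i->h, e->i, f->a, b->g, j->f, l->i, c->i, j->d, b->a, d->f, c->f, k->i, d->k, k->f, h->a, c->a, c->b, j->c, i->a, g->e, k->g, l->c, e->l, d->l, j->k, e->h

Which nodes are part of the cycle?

b, c, e, g, l

DFS with gray/black marking from g:
g gray
  e gray
    h gray
      a gray
      a black
    h black
    l gray
      c gray
        c→a: a black — skip
        b gray
          b→g: g is gray → back edge
Back edge closes the cycle g → e → l → c → b → g; its vertices are {b, c, e, g, l}.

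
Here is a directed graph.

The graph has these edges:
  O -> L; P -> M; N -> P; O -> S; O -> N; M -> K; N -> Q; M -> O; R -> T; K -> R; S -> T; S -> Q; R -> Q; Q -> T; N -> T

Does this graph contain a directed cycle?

DFS with white/gray/black marking, starting from P:
P gray
  M gray
    O gray
      L gray
      L black
      S gray
        T gray
        T black
        Q gray
          Q→T: T black — skip
        Q black
      S black
      N gray
        N→P: P is gray → back edge
Back edge found, so a cycle exists: P → M → O → N → P.

Yes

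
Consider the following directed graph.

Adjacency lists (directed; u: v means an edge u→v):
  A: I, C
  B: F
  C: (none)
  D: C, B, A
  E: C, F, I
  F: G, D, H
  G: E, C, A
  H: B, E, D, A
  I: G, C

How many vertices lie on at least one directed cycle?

A vertex is on a directed cycle iff it belongs to a strongly connected component of size ≥ 2 (or has a self-loop).
The vertices on cycles are {A, B, D, E, F, G, H, I} — 8 in total.

8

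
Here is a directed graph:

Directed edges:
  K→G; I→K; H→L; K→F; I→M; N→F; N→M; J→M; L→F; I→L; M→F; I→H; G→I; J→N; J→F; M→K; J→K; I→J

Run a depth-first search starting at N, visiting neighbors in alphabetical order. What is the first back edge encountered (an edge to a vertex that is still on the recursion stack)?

DFS from N (visiting neighbors in alphabetical order); mark gray on enter, black on exit:
N gray
  F gray
  F black
  M gray
    M→F: F black — skip
    K gray
      K→F: F black — skip
      G gray
        I gray
          H gray
            L gray
              L→F: F black — skip
            L black
          H black
          J gray
            J→F: F black — skip
            J→K: K is gray → back edge
First back edge: J → K.

J→K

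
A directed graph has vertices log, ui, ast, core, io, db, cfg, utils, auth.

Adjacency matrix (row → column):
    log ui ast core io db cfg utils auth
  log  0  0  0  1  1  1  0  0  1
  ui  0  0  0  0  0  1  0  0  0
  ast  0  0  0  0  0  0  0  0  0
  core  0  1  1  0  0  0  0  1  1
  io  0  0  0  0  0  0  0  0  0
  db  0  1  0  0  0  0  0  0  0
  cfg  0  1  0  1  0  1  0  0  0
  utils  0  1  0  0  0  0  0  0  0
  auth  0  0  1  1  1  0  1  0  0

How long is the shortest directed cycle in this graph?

For each vertex v, BFS finds the shortest path from v back to v.
The shortest such closed walk is core → auth → core, length 2.

2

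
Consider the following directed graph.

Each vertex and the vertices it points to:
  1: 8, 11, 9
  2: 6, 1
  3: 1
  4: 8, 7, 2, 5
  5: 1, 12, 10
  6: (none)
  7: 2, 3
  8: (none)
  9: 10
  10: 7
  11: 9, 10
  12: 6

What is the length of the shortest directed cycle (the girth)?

5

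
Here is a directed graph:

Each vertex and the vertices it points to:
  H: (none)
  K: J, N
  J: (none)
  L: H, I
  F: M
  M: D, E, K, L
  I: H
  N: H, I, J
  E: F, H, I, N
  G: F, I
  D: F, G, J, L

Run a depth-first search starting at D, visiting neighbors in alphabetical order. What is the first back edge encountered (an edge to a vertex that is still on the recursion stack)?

M→D

DFS from D (visiting neighbors in alphabetical order); mark gray on enter, black on exit:
D gray
  F gray
    M gray
      M→D: D is gray → back edge
First back edge: M → D.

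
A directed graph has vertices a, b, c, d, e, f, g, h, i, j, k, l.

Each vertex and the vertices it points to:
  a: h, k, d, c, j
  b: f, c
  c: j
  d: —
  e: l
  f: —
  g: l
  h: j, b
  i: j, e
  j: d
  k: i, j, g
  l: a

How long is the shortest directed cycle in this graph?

4

For each vertex v, BFS finds the shortest path from v back to v.
The shortest such closed walk is g → l → a → k → g, length 4.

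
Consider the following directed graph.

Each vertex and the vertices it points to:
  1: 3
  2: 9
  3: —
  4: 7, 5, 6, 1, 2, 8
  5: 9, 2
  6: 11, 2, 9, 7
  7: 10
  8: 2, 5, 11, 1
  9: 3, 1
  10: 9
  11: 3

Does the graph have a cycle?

DFS with white/gray/black marking, starting from 8:
8 gray
  2 gray
    9 gray
      3 gray
      3 black
      1 gray
        1→3: 3 black — skip
      1 black
    9 black
  2 black
  5 gray
    5→9: 9 black — skip
    5→2: 2 black — skip
  5 black
  11 gray
    11→3: 3 black — skip
  11 black
  8→1: 1 black — skip
8 black
4 gray
  7 gray
    10 gray
      10→9: 9 black — skip
    10 black
  7 black
  4→5: 5 black — skip
  6 gray
    6→11: 11 black — skip
    6→2: 2 black — skip
    6→9: 9 black — skip
    6→7: 7 black — skip
  6 black
  4→1: 1 black — skip
  4→2: 2 black — skip
  4→8: 8 black — skip
4 black
Every edge goes to a white or black vertex — no back edge, so the graph is acyclic.

No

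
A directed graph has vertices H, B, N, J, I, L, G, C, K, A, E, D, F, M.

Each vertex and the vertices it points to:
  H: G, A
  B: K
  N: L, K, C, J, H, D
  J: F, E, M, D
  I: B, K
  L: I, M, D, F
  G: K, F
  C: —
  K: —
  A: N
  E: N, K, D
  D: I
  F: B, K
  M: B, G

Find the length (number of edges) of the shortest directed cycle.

3

For each vertex v, BFS finds the shortest path from v back to v.
The shortest such closed walk is N → H → A → N, length 3.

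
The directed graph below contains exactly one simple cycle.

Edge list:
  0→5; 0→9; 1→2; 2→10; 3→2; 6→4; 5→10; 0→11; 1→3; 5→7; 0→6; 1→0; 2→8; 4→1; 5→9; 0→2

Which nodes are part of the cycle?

DFS with gray/black marking from 1:
1 gray
  0 gray
    9 gray
    9 black
    5 gray
      7 gray
      7 black
      10 gray
      10 black
      5→9: 9 black — skip
    5 black
    11 gray
    11 black
    2 gray
      2→10: 10 black — skip
      8 gray
      8 black
    2 black
    6 gray
      4 gray
        4→1: 1 is gray → back edge
Back edge closes the cycle 1 → 0 → 6 → 4 → 1; its vertices are {0, 1, 4, 6}.

0, 1, 4, 6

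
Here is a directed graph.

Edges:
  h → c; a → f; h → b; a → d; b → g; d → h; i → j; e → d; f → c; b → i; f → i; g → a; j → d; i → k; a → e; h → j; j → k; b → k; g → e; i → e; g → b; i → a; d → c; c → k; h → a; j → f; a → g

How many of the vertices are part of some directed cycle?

9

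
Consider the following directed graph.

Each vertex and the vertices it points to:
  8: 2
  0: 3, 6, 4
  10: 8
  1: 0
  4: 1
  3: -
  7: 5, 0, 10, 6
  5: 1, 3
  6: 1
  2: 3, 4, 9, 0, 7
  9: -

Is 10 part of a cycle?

Yes

10 is on a cycle iff 10 can reach itself via ≥1 edge.
10 → 8 → 2 → 7 → 10 — yes.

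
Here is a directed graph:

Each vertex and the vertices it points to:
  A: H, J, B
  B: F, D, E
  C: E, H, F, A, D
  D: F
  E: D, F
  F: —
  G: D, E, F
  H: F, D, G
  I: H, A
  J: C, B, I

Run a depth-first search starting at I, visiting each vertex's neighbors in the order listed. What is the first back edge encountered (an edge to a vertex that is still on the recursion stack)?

C→A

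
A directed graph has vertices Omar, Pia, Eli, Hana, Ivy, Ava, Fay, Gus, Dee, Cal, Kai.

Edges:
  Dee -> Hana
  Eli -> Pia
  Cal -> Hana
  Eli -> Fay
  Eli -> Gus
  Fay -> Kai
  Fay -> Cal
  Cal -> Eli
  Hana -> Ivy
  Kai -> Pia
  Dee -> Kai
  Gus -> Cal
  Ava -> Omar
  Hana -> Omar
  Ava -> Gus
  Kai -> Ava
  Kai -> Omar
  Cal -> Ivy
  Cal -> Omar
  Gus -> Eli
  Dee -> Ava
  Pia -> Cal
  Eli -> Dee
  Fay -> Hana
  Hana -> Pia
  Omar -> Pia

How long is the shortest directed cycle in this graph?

2

For each vertex v, BFS finds the shortest path from v back to v.
The shortest such closed walk is Eli → Gus → Eli, length 2.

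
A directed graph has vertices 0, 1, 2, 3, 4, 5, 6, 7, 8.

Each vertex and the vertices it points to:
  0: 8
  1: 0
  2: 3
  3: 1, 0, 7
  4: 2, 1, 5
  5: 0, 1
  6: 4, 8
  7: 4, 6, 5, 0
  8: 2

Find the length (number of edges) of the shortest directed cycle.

4

For each vertex v, BFS finds the shortest path from v back to v.
The shortest such closed walk is 3 → 7 → 4 → 2 → 3, length 4.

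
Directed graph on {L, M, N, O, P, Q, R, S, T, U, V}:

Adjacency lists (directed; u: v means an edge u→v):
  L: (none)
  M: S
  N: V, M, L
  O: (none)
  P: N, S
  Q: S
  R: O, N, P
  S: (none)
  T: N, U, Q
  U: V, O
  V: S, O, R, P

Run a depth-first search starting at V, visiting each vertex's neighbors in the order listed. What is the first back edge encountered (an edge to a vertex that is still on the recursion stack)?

N->V

DFS from V (visiting each vertex's neighbors in the order listed); mark gray on enter, black on exit:
V gray
  S gray
  S black
  O gray
  O black
  R gray
    R→O: O black — skip
    N gray
      N→V: V is gray → back edge
First back edge: N → V.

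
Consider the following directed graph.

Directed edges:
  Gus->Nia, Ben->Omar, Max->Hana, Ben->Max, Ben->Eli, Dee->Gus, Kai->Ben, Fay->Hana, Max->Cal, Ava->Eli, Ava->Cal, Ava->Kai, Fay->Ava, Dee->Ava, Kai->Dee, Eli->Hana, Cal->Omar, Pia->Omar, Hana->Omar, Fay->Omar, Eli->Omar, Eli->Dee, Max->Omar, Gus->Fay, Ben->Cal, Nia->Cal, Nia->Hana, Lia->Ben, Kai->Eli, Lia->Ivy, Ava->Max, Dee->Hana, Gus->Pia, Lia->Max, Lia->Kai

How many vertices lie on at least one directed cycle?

A vertex is on a directed cycle iff it belongs to a strongly connected component of size ≥ 2 (or has a self-loop).
The vertices on cycles are {Ava, Ben, Dee, Eli, Fay, Gus, Kai} — 7 in total.

7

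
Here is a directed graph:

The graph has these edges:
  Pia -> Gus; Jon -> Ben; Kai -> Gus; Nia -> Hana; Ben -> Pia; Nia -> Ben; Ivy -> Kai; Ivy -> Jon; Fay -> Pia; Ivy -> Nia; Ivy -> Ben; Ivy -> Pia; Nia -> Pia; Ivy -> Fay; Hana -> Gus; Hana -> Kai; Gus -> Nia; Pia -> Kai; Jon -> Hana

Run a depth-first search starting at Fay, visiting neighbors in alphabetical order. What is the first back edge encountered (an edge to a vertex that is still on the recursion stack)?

DFS from Fay (visiting neighbors in alphabetical order); mark gray on enter, black on exit:
Fay gray
  Pia gray
    Gus gray
      Nia gray
        Ben gray
          Ben→Pia: Pia is gray → back edge
First back edge: Ben → Pia.

Ben->Pia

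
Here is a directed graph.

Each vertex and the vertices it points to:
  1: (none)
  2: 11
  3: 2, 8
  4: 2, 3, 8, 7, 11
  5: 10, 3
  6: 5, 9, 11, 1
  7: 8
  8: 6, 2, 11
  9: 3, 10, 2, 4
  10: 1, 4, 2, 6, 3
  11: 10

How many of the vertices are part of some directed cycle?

10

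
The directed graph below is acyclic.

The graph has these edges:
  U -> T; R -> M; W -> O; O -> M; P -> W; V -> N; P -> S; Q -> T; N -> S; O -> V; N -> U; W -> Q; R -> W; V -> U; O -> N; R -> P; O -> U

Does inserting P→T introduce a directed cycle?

No

Adding P→T creates a cycle iff T can already reach P.
Explore from T: no path reaches P. The graph stays acyclic.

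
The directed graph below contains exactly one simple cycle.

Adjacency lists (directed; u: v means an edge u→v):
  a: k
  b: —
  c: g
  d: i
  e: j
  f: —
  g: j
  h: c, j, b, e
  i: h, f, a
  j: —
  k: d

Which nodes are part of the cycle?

DFS with gray/black marking from i:
i gray
  h gray
    c gray
      g gray
        j gray
        j black
      g black
    c black
    h→j: j black — skip
    b gray
    b black
    e gray
      e→j: j black — skip
    e black
  h black
  f gray
  f black
  a gray
    k gray
      d gray
        d→i: i is gray → back edge
Back edge closes the cycle i → a → k → d → i; its vertices are {a, d, i, k}.

a, d, i, k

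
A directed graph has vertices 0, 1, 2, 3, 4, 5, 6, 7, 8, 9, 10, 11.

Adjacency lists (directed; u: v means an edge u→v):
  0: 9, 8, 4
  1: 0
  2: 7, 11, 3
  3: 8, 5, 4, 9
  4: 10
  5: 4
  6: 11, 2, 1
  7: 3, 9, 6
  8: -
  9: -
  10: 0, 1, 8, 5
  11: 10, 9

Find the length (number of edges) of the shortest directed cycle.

3

For each vertex v, BFS finds the shortest path from v back to v.
The shortest such closed walk is 2 → 7 → 6 → 2, length 3.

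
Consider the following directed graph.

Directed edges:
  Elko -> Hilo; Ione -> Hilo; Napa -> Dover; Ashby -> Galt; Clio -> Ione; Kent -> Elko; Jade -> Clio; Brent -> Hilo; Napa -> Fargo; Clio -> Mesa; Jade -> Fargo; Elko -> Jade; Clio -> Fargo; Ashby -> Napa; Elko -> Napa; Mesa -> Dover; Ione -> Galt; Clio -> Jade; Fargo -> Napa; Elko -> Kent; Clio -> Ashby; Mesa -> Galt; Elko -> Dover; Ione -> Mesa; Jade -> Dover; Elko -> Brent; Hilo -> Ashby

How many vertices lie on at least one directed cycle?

A vertex is on a directed cycle iff it belongs to a strongly connected component of size ≥ 2 (or has a self-loop).
The vertices on cycles are {Clio, Elko, Jade, Kent, Napa, Fargo} — 6 in total.

6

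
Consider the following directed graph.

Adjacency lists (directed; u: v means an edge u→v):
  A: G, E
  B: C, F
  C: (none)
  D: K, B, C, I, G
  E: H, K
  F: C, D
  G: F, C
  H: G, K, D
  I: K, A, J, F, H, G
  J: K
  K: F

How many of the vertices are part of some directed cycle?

A vertex is on a directed cycle iff it belongs to a strongly connected component of size ≥ 2 (or has a self-loop).
The vertices on cycles are {A, B, D, E, F, G, H, I, J, K} — 10 in total.

10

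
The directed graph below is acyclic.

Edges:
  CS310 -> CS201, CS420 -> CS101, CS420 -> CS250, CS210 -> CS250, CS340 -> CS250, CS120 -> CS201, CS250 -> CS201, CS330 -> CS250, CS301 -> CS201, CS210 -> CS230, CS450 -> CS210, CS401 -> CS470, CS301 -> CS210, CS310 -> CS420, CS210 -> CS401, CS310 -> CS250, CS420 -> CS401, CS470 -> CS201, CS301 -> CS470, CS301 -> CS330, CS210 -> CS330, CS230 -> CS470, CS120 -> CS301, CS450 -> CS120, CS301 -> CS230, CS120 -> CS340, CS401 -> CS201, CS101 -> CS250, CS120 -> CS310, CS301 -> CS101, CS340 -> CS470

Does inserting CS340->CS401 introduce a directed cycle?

No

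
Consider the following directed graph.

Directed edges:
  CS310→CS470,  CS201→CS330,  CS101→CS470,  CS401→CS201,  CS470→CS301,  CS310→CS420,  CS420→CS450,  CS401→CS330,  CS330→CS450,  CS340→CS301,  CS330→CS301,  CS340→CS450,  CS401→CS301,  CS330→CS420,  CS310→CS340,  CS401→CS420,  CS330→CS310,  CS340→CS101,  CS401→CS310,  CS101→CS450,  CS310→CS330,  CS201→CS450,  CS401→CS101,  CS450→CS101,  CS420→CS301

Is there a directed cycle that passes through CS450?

Yes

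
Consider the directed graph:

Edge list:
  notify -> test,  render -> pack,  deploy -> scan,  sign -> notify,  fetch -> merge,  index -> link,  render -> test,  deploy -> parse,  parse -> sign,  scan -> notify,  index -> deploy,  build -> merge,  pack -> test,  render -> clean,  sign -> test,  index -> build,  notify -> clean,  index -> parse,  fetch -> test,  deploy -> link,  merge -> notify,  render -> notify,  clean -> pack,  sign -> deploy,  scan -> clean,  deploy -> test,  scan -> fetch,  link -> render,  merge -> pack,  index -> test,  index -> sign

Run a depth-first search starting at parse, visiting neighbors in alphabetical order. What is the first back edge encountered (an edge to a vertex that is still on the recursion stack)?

deploy->parse

DFS from parse (visiting neighbors in alphabetical order); mark gray on enter, black on exit:
parse gray
  sign gray
    deploy gray
      link gray
        render gray
          clean gray
            pack gray
              test gray
              test black
            pack black
          clean black
          notify gray
            notify→clean: clean black — skip
            notify→test: test black — skip
          notify black
          render→pack: pack black — skip
          render→test: test black — skip
        render black
      link black
      deploy→parse: parse is gray → back edge
First back edge: deploy → parse.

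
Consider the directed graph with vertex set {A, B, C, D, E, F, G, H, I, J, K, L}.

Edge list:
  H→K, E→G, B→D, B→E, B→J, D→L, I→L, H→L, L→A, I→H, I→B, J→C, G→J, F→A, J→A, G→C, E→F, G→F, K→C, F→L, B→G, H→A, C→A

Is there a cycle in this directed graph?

DFS with white/gray/black marking, starting from J:
J gray
  A gray
  A black
  C gray
    C→A: A black — skip
  C black
J black
B gray
  D gray
    L gray
      L→A: A black — skip
    L black
  D black
  B→J: J black — skip
  E gray
    G gray
      G→J: J black — skip
      G→C: C black — skip
      F gray
        F→A: A black — skip
        F→L: L black — skip
      F black
    G black
    E→F: F black — skip
  E black
  B→G: G black — skip
B black
H gray
  H→A: A black — skip
  H→L: L black — skip
  K gray
    K→C: C black — skip
  K black
H black
I gray
  I→L: L black — skip
  I→H: H black — skip
  I→B: B black — skip
I black
Every edge goes to a white or black vertex — no back edge, so the graph is acyclic.

No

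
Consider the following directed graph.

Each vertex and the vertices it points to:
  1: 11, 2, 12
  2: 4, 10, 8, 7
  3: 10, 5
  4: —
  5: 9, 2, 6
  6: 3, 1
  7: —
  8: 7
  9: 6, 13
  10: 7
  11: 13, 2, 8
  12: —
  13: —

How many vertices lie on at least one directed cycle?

A vertex is on a directed cycle iff it belongs to a strongly connected component of size ≥ 2 (or has a self-loop).
The vertices on cycles are {3, 5, 6, 9} — 4 in total.

4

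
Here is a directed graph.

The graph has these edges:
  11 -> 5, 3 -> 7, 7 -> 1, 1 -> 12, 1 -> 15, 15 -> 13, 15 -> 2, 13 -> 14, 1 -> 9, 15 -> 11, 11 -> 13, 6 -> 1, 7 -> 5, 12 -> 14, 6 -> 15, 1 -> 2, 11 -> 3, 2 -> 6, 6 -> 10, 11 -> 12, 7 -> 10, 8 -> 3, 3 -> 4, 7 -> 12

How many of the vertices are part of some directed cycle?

A vertex is on a directed cycle iff it belongs to a strongly connected component of size ≥ 2 (or has a self-loop).
The vertices on cycles are {1, 2, 3, 6, 7, 11, 15} — 7 in total.

7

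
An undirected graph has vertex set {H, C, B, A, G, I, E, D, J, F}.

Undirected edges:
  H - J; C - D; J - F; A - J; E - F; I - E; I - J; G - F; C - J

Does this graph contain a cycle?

DFS, tracking each vertex's parent; an edge to a visited non-parent vertex closes a cycle.
Start from D:
visit D (parent –)
  visit C (parent D)
    visit J (parent C)
      visit F (parent J)
        visit G (parent F)
          G–F: parent, skip
        F–J: parent, skip
        visit E (parent F)
          E–F: parent, skip
          visit I (parent E)
            I–E: parent, skip
            I–J: J visited and ≠ parent → cycle
Cycle: J – F – E – I – J.

Yes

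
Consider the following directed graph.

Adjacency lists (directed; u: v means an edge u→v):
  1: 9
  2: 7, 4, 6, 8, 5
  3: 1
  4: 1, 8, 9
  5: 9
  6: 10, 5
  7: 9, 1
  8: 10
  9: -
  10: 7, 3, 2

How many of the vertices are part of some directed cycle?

5

A vertex is on a directed cycle iff it belongs to a strongly connected component of size ≥ 2 (or has a self-loop).
The vertices on cycles are {2, 4, 6, 8, 10} — 5 in total.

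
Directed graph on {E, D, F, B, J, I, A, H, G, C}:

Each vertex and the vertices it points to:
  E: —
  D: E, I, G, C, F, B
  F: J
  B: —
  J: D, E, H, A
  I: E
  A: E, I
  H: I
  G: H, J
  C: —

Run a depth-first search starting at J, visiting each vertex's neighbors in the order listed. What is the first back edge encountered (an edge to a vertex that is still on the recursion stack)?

G->J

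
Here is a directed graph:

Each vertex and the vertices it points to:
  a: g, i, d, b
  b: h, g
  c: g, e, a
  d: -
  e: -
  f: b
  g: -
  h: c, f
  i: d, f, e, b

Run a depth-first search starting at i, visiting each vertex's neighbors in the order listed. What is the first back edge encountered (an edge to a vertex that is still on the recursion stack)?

a->i

DFS from i (visiting each vertex's neighbors in the order listed); mark gray on enter, black on exit:
i gray
  d gray
  d black
  f gray
    b gray
      h gray
        c gray
          g gray
          g black
          e gray
          e black
          a gray
            a→g: g black — skip
            a→i: i is gray → back edge
First back edge: a → i.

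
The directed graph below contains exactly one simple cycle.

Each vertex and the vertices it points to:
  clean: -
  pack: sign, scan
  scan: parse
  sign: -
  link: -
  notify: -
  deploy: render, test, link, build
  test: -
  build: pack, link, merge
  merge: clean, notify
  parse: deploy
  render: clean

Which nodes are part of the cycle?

pack, scan, build, parse, deploy

DFS with gray/black marking from deploy:
deploy gray
  render gray
    clean gray
    clean black
  render black
  test gray
  test black
  link gray
  link black
  build gray
    pack gray
      sign gray
      sign black
      scan gray
        parse gray
          parse→deploy: deploy is gray → back edge
Back edge closes the cycle deploy → build → pack → scan → parse → deploy; its vertices are {pack, scan, build, parse, deploy}.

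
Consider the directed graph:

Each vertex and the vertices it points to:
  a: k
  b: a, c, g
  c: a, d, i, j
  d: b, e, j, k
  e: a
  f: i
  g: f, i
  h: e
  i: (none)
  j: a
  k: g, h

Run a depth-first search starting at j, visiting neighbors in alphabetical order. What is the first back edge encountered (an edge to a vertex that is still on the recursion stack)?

e→a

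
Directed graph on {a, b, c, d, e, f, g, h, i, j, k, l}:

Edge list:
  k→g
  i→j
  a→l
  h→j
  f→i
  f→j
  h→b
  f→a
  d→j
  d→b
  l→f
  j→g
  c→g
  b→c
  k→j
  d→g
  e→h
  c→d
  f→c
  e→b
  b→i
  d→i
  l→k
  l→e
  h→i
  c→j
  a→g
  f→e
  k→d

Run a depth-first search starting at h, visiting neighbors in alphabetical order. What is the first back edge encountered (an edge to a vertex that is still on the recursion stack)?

DFS from h (visiting neighbors in alphabetical order); mark gray on enter, black on exit:
h gray
  b gray
    c gray
      d gray
        d→b: b is gray → back edge
First back edge: d → b.

d→b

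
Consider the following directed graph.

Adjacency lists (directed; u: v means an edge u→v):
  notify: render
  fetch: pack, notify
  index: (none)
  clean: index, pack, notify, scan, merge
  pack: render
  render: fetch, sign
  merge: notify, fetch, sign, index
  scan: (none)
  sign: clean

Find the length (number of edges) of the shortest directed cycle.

3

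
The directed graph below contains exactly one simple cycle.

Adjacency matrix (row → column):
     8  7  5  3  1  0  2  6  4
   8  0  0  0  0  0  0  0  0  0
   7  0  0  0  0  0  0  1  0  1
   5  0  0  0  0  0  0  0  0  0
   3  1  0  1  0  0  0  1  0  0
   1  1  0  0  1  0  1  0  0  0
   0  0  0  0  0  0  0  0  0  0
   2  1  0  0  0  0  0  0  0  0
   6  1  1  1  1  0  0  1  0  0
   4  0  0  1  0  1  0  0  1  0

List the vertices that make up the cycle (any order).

DFS with gray/black marking from 4:
4 gray
  5 gray
  5 black
  1 gray
    0 gray
    0 black
    8 gray
    8 black
    3 gray
      3→5: 5 black — skip
      3→8: 8 black — skip
      2 gray
        2→8: 8 black — skip
      2 black
    3 black
  1 black
  6 gray
    6→8: 8 black — skip
    6→5: 5 black — skip
    6→3: 3 black — skip
    7 gray
      7→4: 4 is gray → back edge
Back edge closes the cycle 4 → 6 → 7 → 4; its vertices are {4, 6, 7}.

4, 6, 7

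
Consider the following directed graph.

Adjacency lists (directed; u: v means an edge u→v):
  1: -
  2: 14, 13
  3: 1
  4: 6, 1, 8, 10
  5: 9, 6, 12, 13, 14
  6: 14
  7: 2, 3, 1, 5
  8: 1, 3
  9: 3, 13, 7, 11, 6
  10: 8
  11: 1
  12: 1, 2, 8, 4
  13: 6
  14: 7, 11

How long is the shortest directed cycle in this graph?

3

For each vertex v, BFS finds the shortest path from v back to v.
The shortest such closed walk is 5 → 14 → 7 → 5, length 3.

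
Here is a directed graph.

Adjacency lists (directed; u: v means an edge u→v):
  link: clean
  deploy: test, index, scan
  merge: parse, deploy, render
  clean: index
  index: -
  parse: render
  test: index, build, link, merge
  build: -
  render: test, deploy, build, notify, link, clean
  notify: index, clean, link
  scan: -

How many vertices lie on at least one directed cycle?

A vertex is on a directed cycle iff it belongs to a strongly connected component of size ≥ 2 (or has a self-loop).
The vertices on cycles are {test, merge, parse, deploy, render} — 5 in total.

5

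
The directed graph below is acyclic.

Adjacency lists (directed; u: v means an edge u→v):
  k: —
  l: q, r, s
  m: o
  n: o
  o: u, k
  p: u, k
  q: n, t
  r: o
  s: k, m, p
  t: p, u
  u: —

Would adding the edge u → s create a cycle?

Yes

Adding u→s creates a cycle iff s can already reach u.
Path from s: s → p → u.
So s → … → u → s is a cycle.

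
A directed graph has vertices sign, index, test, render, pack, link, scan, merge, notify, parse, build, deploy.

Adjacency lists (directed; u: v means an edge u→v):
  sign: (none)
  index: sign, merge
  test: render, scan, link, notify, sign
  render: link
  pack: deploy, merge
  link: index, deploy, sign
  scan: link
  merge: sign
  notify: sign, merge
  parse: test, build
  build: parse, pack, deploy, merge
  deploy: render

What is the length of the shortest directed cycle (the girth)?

For each vertex v, BFS finds the shortest path from v back to v.
The shortest such closed walk is parse → build → parse, length 2.

2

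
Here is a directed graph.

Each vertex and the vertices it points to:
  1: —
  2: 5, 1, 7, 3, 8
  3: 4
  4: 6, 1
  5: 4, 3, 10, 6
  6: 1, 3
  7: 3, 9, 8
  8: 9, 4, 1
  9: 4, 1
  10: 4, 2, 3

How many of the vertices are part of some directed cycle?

6

A vertex is on a directed cycle iff it belongs to a strongly connected component of size ≥ 2 (or has a self-loop).
The vertices on cycles are {2, 3, 4, 5, 6, 10} — 6 in total.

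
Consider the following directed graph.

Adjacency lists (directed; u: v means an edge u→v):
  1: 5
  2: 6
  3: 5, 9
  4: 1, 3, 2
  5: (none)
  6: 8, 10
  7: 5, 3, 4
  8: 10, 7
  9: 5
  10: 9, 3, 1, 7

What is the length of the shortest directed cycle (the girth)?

5

For each vertex v, BFS finds the shortest path from v back to v.
The shortest such closed walk is 8 → 7 → 4 → 2 → 6 → 8, length 5.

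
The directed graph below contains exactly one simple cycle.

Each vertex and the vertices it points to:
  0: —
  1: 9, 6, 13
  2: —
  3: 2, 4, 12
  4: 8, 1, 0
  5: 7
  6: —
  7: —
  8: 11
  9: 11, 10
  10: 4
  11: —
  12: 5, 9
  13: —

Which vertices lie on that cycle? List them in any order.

DFS with gray/black marking from 4:
4 gray
  8 gray
    11 gray
    11 black
  8 black
  1 gray
    9 gray
      9→11: 11 black — skip
      10 gray
        10→4: 4 is gray → back edge
Back edge closes the cycle 4 → 1 → 9 → 10 → 4; its vertices are {1, 4, 9, 10}.

1, 4, 9, 10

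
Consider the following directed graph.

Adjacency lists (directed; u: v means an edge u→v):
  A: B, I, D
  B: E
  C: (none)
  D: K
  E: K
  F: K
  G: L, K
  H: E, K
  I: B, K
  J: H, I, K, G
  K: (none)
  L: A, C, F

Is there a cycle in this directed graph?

No

DFS with white/gray/black marking, starting from H:
H gray
  E gray
    K gray
    K black
  E black
  H→K: K black — skip
H black
A gray
  B gray
    B→E: E black — skip
  B black
  I gray
    I→B: B black — skip
    I→K: K black — skip
  I black
  D gray
    D→K: K black — skip
  D black
A black
C gray
C black
F gray
  F→K: K black — skip
F black
G gray
  L gray
    L→A: A black — skip
    L→C: C black — skip
    L→F: F black — skip
  L black
  G→K: K black — skip
G black
J gray
  J→H: H black — skip
  J→I: I black — skip
  J→K: K black — skip
  J→G: G black — skip
J black
Every edge goes to a white or black vertex — no back edge, so the graph is acyclic.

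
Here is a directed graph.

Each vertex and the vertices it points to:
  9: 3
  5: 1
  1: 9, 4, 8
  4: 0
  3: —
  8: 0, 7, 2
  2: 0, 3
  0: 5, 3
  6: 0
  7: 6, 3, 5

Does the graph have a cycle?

DFS with white/gray/black marking, starting from 4:
4 gray
  0 gray
    5 gray
      1 gray
        9 gray
          3 gray
          3 black
        9 black
        1→4: 4 is gray → back edge
Back edge found, so a cycle exists: 4 → 0 → 5 → 1 → 4.

Yes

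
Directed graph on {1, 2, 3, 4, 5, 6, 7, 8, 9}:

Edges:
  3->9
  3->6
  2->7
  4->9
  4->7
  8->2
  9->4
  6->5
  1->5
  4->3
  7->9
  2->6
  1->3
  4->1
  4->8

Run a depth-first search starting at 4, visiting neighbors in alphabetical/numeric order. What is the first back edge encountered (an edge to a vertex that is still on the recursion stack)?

9->4

DFS from 4 (visiting neighbors in alphabetical/numeric order); mark gray on enter, black on exit:
4 gray
  1 gray
    3 gray
      6 gray
        5 gray
        5 black
      6 black
      9 gray
        9→4: 4 is gray → back edge
First back edge: 9 → 4.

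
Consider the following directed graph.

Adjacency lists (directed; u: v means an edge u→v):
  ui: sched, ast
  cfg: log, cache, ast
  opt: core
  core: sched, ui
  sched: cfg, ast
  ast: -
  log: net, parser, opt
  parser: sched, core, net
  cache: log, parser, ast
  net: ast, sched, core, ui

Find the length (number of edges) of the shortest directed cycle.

For each vertex v, BFS finds the shortest path from v back to v.
The shortest such closed walk is cfg → cache → parser → sched → cfg, length 4.

4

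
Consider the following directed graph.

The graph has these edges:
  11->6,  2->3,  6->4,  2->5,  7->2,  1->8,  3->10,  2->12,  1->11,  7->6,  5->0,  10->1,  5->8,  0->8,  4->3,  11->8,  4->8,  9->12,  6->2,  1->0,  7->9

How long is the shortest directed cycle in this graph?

6

For each vertex v, BFS finds the shortest path from v back to v.
The shortest such closed walk is 6 → 4 → 3 → 10 → 1 → 11 → 6, length 6.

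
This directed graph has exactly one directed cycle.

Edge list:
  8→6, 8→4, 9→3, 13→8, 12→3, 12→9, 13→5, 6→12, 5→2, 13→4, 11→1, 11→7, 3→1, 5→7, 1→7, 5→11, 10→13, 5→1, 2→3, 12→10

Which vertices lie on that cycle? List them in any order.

DFS with gray/black marking from 13:
13 gray
  8 gray
    4 gray
    4 black
    6 gray
      12 gray
        9 gray
          3 gray
            1 gray
              7 gray
              7 black
            1 black
          3 black
        9 black
        12→3: 3 black — skip
        10 gray
          10→13: 13 is gray → back edge
Back edge closes the cycle 13 → 8 → 6 → 12 → 10 → 13; its vertices are {6, 8, 10, 12, 13}.

6, 8, 10, 12, 13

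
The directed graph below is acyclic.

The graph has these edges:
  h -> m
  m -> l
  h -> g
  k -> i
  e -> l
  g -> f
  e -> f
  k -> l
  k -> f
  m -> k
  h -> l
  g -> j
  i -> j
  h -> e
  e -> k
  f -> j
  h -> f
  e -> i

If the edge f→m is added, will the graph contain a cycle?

Yes

Adding f→m creates a cycle iff m can already reach f.
Path from m: m → k → f.
So m → … → f → m is a cycle.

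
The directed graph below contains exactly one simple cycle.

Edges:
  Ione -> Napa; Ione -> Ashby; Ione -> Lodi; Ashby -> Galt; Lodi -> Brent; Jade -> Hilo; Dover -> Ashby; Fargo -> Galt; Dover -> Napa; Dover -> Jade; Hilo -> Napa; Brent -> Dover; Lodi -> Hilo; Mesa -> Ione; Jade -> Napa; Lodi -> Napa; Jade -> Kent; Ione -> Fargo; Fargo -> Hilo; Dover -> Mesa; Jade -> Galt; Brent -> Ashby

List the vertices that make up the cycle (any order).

Ione, Lodi, Mesa, Brent, Dover

DFS with gray/black marking from Brent:
Brent gray
  Dover gray
    Napa gray
    Napa black
    Mesa gray
      Ione gray
        Ashby gray
          Galt gray
          Galt black
        Ashby black
        Ione→Napa: Napa black — skip
        Fargo gray
          Fargo→Galt: Galt black — skip
          Hilo gray
            Hilo→Napa: Napa black — skip
          Hilo black
        Fargo black
        Lodi gray
          Lodi→Napa: Napa black — skip
          Lodi→Brent: Brent is gray → back edge
Back edge closes the cycle Brent → Dover → Mesa → Ione → Lodi → Brent; its vertices are {Ione, Lodi, Mesa, Brent, Dover}.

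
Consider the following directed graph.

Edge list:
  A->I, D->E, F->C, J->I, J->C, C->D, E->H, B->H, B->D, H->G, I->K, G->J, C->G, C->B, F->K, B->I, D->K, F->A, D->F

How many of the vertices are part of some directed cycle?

8

A vertex is on a directed cycle iff it belongs to a strongly connected component of size ≥ 2 (or has a self-loop).
The vertices on cycles are {B, C, D, E, F, G, H, J} — 8 in total.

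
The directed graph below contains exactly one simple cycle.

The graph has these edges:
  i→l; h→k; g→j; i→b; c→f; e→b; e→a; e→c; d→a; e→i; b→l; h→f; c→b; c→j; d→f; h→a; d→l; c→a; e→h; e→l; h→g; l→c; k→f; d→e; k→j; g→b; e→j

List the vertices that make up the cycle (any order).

DFS with gray/black marking from c:
c gray
  a gray
  a black
  j gray
  j black
  f gray
  f black
  b gray
    l gray
      l→c: c is gray → back edge
Back edge closes the cycle c → b → l → c; its vertices are {b, c, l}.

b, c, l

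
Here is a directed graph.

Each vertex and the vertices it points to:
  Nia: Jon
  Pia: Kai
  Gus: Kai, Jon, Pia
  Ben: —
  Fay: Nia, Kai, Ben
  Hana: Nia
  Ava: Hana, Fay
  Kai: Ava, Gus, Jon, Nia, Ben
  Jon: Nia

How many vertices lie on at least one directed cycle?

A vertex is on a directed cycle iff it belongs to a strongly connected component of size ≥ 2 (or has a self-loop).
The vertices on cycles are {Ava, Fay, Gus, Jon, Kai, Nia, Pia} — 7 in total.

7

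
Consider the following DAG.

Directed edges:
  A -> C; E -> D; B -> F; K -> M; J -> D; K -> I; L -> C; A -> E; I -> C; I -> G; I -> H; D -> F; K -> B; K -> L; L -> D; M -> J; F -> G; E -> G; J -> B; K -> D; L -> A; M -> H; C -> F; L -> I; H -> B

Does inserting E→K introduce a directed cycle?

Adding E→K creates a cycle iff K can already reach E.
Path from K: K → L → A → E.
So K → … → E → K is a cycle.

Yes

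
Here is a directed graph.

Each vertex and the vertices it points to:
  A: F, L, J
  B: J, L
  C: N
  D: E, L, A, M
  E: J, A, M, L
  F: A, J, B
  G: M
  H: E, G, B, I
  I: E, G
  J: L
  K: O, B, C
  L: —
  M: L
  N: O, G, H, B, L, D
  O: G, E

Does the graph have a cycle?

Yes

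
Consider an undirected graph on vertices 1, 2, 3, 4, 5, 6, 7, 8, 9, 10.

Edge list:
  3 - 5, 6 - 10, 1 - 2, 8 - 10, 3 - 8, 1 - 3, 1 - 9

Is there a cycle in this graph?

DFS, tracking each vertex's parent; an edge to a visited non-parent vertex closes a cycle.
Start from 8:
visit 8 (parent –)
  visit 10 (parent 8)
    10–8: parent, skip
    visit 6 (parent 10)
      6–10: parent, skip
  visit 3 (parent 8)
    3–8: parent, skip
    visit 5 (parent 3)
      5–3: parent, skip
    visit 1 (parent 3)
      visit 9 (parent 1)
        9–1: parent, skip
      1–3: parent, skip
      visit 2 (parent 1)
        2–1: parent, skip
visit 4 (parent –)
visit 7 (parent –)
No non-parent visited neighbor found — the graph is a forest.

No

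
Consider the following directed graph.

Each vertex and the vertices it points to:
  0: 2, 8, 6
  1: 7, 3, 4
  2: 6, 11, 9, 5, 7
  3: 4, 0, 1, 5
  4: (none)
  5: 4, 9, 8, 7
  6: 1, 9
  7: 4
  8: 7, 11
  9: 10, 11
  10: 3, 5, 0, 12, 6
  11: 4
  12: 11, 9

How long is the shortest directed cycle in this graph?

For each vertex v, BFS finds the shortest path from v back to v.
The shortest such closed walk is 3 → 1 → 3, length 2.

2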